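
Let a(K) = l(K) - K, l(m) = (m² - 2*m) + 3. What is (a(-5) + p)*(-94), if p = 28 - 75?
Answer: 376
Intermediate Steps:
l(m) = 3 + m² - 2*m
a(K) = 3 + K² - 3*K (a(K) = (3 + K² - 2*K) - K = 3 + K² - 3*K)
p = -47
(a(-5) + p)*(-94) = ((3 + (-5)² - 3*(-5)) - 47)*(-94) = ((3 + 25 + 15) - 47)*(-94) = (43 - 47)*(-94) = -4*(-94) = 376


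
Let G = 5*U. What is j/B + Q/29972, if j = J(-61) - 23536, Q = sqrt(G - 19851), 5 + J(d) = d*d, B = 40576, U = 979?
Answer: -4955/10144 + I*sqrt(3739)/14986 ≈ -0.48847 + 0.0040803*I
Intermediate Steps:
G = 4895 (G = 5*979 = 4895)
J(d) = -5 + d**2 (J(d) = -5 + d*d = -5 + d**2)
Q = 2*I*sqrt(3739) (Q = sqrt(4895 - 19851) = sqrt(-14956) = 2*I*sqrt(3739) ≈ 122.29*I)
j = -19820 (j = (-5 + (-61)**2) - 23536 = (-5 + 3721) - 23536 = 3716 - 23536 = -19820)
j/B + Q/29972 = -19820/40576 + (2*I*sqrt(3739))/29972 = -19820*1/40576 + (2*I*sqrt(3739))*(1/29972) = -4955/10144 + I*sqrt(3739)/14986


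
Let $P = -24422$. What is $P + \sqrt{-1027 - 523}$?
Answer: $-24422 + 5 i \sqrt{62} \approx -24422.0 + 39.37 i$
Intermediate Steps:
$P + \sqrt{-1027 - 523} = -24422 + \sqrt{-1027 - 523} = -24422 + \sqrt{-1550} = -24422 + 5 i \sqrt{62}$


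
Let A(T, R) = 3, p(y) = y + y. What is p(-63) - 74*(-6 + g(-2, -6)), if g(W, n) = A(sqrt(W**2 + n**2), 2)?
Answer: 96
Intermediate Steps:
p(y) = 2*y
g(W, n) = 3
p(-63) - 74*(-6 + g(-2, -6)) = 2*(-63) - 74*(-6 + 3) = -126 - 74*(-3) = -126 - 1*(-222) = -126 + 222 = 96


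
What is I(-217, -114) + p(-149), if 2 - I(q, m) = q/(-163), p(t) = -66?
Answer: -10649/163 ≈ -65.331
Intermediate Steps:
I(q, m) = 2 + q/163 (I(q, m) = 2 - q/(-163) = 2 - q*(-1)/163 = 2 - (-1)*q/163 = 2 + q/163)
I(-217, -114) + p(-149) = (2 + (1/163)*(-217)) - 66 = (2 - 217/163) - 66 = 109/163 - 66 = -10649/163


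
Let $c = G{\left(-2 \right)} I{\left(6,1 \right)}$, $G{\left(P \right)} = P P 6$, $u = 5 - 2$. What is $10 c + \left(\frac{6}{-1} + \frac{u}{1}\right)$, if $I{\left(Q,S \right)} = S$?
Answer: $237$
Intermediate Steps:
$u = 3$ ($u = 5 - 2 = 3$)
$G{\left(P \right)} = 6 P^{2}$ ($G{\left(P \right)} = P^{2} \cdot 6 = 6 P^{2}$)
$c = 24$ ($c = 6 \left(-2\right)^{2} \cdot 1 = 6 \cdot 4 \cdot 1 = 24 \cdot 1 = 24$)
$10 c + \left(\frac{6}{-1} + \frac{u}{1}\right) = 10 \cdot 24 + \left(\frac{6}{-1} + \frac{3}{1}\right) = 240 + \left(6 \left(-1\right) + 3 \cdot 1\right) = 240 + \left(-6 + 3\right) = 240 - 3 = 237$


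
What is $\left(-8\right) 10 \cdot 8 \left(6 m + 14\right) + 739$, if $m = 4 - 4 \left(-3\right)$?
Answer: $-69661$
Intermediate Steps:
$m = 16$ ($m = 4 - -12 = 4 + 12 = 16$)
$\left(-8\right) 10 \cdot 8 \left(6 m + 14\right) + 739 = \left(-8\right) 10 \cdot 8 \left(6 \cdot 16 + 14\right) + 739 = \left(-80\right) 8 \left(96 + 14\right) + 739 = \left(-640\right) 110 + 739 = -70400 + 739 = -69661$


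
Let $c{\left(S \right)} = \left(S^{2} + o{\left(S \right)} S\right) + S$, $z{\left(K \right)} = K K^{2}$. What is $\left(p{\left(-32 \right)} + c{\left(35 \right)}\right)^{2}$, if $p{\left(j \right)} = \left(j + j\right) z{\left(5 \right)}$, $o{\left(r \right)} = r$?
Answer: $30415225$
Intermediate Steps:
$z{\left(K \right)} = K^{3}$
$p{\left(j \right)} = 250 j$ ($p{\left(j \right)} = \left(j + j\right) 5^{3} = 2 j 125 = 250 j$)
$c{\left(S \right)} = S + 2 S^{2}$ ($c{\left(S \right)} = \left(S^{2} + S S\right) + S = \left(S^{2} + S^{2}\right) + S = 2 S^{2} + S = S + 2 S^{2}$)
$\left(p{\left(-32 \right)} + c{\left(35 \right)}\right)^{2} = \left(250 \left(-32\right) + 35 \left(1 + 2 \cdot 35\right)\right)^{2} = \left(-8000 + 35 \left(1 + 70\right)\right)^{2} = \left(-8000 + 35 \cdot 71\right)^{2} = \left(-8000 + 2485\right)^{2} = \left(-5515\right)^{2} = 30415225$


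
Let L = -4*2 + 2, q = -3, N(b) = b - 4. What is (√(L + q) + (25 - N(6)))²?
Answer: 520 + 138*I ≈ 520.0 + 138.0*I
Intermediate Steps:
N(b) = -4 + b
L = -6 (L = -8 + 2 = -6)
(√(L + q) + (25 - N(6)))² = (√(-6 - 3) + (25 - (-4 + 6)))² = (√(-9) + (25 - 1*2))² = (3*I + (25 - 2))² = (3*I + 23)² = (23 + 3*I)²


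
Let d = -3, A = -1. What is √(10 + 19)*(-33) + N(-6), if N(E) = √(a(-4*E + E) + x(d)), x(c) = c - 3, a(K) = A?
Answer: -33*√29 + I*√7 ≈ -177.71 + 2.6458*I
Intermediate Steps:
a(K) = -1
x(c) = -3 + c
N(E) = I*√7 (N(E) = √(-1 + (-3 - 3)) = √(-1 - 6) = √(-7) = I*√7)
√(10 + 19)*(-33) + N(-6) = √(10 + 19)*(-33) + I*√7 = √29*(-33) + I*√7 = -33*√29 + I*√7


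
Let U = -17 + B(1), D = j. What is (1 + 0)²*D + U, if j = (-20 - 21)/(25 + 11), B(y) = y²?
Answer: -617/36 ≈ -17.139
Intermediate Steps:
j = -41/36 ≈ -1.1389
D = -41/36 ≈ -1.1389
U = -16 (U = -17 + 1² = -17 + 1 = -16)
(1 + 0)²*D + U = (1 + 0)²*(-41/36) - 16 = 1²*(-41/36) - 16 = 1*(-41/36) - 16 = -41/36 - 16 = -617/36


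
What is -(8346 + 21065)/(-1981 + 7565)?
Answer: -29411/5584 ≈ -5.2670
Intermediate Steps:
-(8346 + 21065)/(-1981 + 7565) = -29411/5584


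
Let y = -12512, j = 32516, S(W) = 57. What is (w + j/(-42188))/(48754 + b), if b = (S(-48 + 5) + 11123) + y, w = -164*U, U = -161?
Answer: 278474859/500159834 ≈ 0.55677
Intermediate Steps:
w = 26404 (w = -164*(-161) = 26404)
b = -1332 (b = (57 + 11123) - 12512 = 11180 - 12512 = -1332)
(w + j/(-42188))/(48754 + b) = (26404 + 32516/(-42188))/(48754 - 1332) = (26404 + 32516*(-1/42188))/47422 = (26404 - 8129/10547)*(1/47422) = (278474859/10547)*(1/47422) = 278474859/500159834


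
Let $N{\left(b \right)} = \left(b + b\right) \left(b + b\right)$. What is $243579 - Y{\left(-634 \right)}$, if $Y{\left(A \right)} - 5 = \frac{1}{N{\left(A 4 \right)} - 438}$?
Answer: $\frac{6265879282203}{25724746} \approx 2.4357 \cdot 10^{5}$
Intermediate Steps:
$N{\left(b \right)} = 4 b^{2}$ ($N{\left(b \right)} = 2 b 2 b = 4 b^{2}$)
$Y{\left(A \right)} = 5 + \frac{1}{-438 + 64 A^{2}}$ ($Y{\left(A \right)} = 5 + \frac{1}{4 \left(A 4\right)^{2} - 438} = 5 + \frac{1}{4 \left(4 A\right)^{2} - 438} = 5 + \frac{1}{4 \cdot 16 A^{2} - 438} = 5 + \frac{1}{64 A^{2} - 438} = 5 + \frac{1}{-438 + 64 A^{2}}$)
$243579 - Y{\left(-634 \right)} = 243579 - \frac{-2189 + 320 \left(-634\right)^{2}}{2 \left(-219 + 32 \left(-634\right)^{2}\right)} = 243579 - \frac{-2189 + 320 \cdot 401956}{2 \left(-219 + 32 \cdot 401956\right)} = 243579 - \frac{-2189 + 128625920}{2 \left(-219 + 12862592\right)} = 243579 - \frac{1}{2} \cdot \frac{1}{12862373} \cdot 128623731 = 243579 - \frac{128623731}{25724746} = \frac{6265879282203}{25724746}$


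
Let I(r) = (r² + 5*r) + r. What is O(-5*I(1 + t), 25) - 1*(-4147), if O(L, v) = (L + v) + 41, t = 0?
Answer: 4178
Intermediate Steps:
I(r) = r² + 6*r
O(L, v) = 41 + L + v
O(-5*I(1 + t), 25) - 1*(-4147) = (41 - 5*(1 + 0)*(6 + (1 + 0)) + 25) - 1*(-4147) = (41 - 5*(6 + 1) + 25) + 4147 = (41 - 5*7 + 25) + 4147 = (41 - 35 + 25) + 4147 = 31 + 4147 = 4178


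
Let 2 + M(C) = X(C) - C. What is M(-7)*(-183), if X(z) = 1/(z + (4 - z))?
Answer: -3843/4 ≈ -960.75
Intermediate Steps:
X(z) = 1/4
M(C) = -7/4 - C (M(C) = -2 + (1/4 - C) = -7/4 - C)
M(-7)*(-183) = (-7/4 - 1*(-7))*(-183) = (-7/4 + 7)*(-183) = (21/4)*(-183) = -3843/4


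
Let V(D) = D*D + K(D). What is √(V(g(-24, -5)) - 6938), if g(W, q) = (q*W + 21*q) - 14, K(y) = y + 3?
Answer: I*√6933 ≈ 83.265*I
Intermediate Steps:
K(y) = 3 + y
g(W, q) = -14 + 21*q + W*q (g(W, q) = (W*q + 21*q) - 14 = (21*q + W*q) - 14 = -14 + 21*q + W*q)
V(D) = 3 + D + D² (V(D) = D*D + (3 + D) = D² + (3 + D) = 3 + D + D²)
√(V(g(-24, -5)) - 6938) = √((3 + (-14 + 21*(-5) - 24*(-5)) + (-14 + 21*(-5) - 24*(-5))²) - 6938) = √((3 + (-14 - 105 + 120) + (-14 - 105 + 120)²) - 6938) = √((3 + 1 + 1²) - 6938) = √((3 + 1 + 1) - 6938) = √(5 - 6938) = √(-6933) = I*√6933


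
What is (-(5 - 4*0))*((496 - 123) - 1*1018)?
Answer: 3225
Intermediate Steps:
(-(5 - 4*0))*((496 - 123) - 1*1018) = (-(5 + 0))*(373 - 1018) = -1*5*(-645) = -5*(-645) = 3225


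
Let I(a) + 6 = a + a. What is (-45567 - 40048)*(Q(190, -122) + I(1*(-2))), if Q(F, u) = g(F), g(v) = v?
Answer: -15410700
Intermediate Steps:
Q(F, u) = F
I(a) = -6 + 2*a (I(a) = -6 + (a + a) = -6 + 2*a)
(-45567 - 40048)*(Q(190, -122) + I(1*(-2))) = (-45567 - 40048)*(190 + (-6 + 2*(1*(-2)))) = -85615*(190 + (-6 + 2*(-2))) = -85615*(190 + (-6 - 4)) = -85615*(190 - 10) = -85615*180 = -15410700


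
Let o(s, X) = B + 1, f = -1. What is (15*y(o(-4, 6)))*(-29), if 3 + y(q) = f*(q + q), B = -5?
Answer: -2175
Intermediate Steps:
o(s, X) = -4 (o(s, X) = -5 + 1 = -4)
y(q) = -3 - 2*q (y(q) = -3 - (q + q) = -3 - 2*q)
(15*y(o(-4, 6)))*(-29) = (15*(-3 - 2*(-4)))*(-29) = (15*(-3 + 8))*(-29) = (15*5)*(-29) = 75*(-29) = -2175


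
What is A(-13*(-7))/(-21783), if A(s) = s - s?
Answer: 0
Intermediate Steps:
A(s) = 0
A(-13*(-7))/(-21783) = 0/(-21783) = 0*(-1/21783) = 0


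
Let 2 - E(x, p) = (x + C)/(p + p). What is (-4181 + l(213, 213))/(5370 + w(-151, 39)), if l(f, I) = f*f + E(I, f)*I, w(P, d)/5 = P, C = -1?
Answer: 41508/4615 ≈ 8.9942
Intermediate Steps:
w(P, d) = 5*P
E(x, p) = 2 - (-1 + x)/(2*p) (E(x, p) = 2 - (x - 1)/(p + p) = 2 - (-1 + x)/(2*p))
l(f, I) = f**2 + I*(1 - I + 4*f)/(2*f) (l(f, I) = f*f + ((1 - I + 4*f)/(2*f))*I = f**2 + I*(1 - I + 4*f)/(2*f))
(-4181 + l(213, 213))/(5370 + w(-151, 39)) = (-4181 + (213**3 + (1/2)*213*(1 - 1*213 + 4*213))/213)/(5370 + 5*(-151)) = (-4181 + (9663597 + (1/2)*213*(1 - 213 + 852))/213)/(5370 - 755) = (-4181 + (9663597 + (1/2)*213*640)/213)/4615 = (-4181 + (9663597 + 68160)/213)*(1/4615) = (-4181 + (1/213)*9731757)*(1/4615) = (-4181 + 45689)*(1/4615) = 41508*(1/4615) = 41508/4615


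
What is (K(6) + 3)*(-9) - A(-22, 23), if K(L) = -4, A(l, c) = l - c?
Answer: 54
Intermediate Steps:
(K(6) + 3)*(-9) - A(-22, 23) = (-4 + 3)*(-9) - (-22 - 1*23) = -1*(-9) - (-22 - 23) = 9 - 1*(-45) = 9 + 45 = 54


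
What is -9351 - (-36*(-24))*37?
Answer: -41319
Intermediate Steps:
-9351 - (-36*(-24))*37 = -9351 - 864*37 = -9351 - 1*31968 = -9351 - 31968 = -41319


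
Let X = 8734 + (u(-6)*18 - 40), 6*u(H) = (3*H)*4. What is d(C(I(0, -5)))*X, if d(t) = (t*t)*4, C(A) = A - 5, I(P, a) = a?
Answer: 3391200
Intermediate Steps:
C(A) = -5 + A
u(H) = 2*H (u(H) = ((3*H)*4)/6 = (12*H)/6 = 2*H)
d(t) = 4*t**2 (d(t) = t**2*4 = 4*t**2)
X = 8478 (X = 8734 + ((2*(-6))*18 - 40) = 8734 + (-12*18 - 40) = 8734 + (-216 - 40) = 8734 - 256 = 8478)
d(C(I(0, -5)))*X = (4*(-5 - 5)**2)*8478 = (4*(-10)**2)*8478 = (4*100)*8478 = 400*8478 = 3391200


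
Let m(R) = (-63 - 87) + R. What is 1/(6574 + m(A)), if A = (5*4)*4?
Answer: 1/6504 ≈ 0.00015375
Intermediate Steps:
A = 80 (A = 20*4 = 80)
m(R) = -150 + R
1/(6574 + m(A)) = 1/(6574 + (-150 + 80)) = 1/(6574 - 70) = 1/6504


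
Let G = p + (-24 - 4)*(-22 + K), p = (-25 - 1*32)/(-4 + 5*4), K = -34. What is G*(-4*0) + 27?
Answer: 27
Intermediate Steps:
p = -57/16 (p = (-25 - 32)/(-4 + 20) = -57/16 ≈ -3.5625)
G = 25031/16 (G = -57/16 + (-24 - 4)*(-22 - 34) = -57/16 - 28*(-56) = -57/16 + 1568 = 25031/16 ≈ 1564.4)
G*(-4*0) + 27 = 25031*(-4*0)/16 + 27 = (25031/16)*0 + 27 = 0 + 27 = 27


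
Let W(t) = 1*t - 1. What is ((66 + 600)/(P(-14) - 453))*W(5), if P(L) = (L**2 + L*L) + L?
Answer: -888/25 ≈ -35.520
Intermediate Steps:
W(t) = -1 + t (W(t) = t - 1 = -1 + t)
P(L) = L + 2*L**2 (P(L) = (L**2 + L**2) + L = 2*L**2 + L = L + 2*L**2)
((66 + 600)/(P(-14) - 453))*W(5) = ((66 + 600)/(-14*(1 + 2*(-14)) - 453))*(-1 + 5) = (666/(-14*(1 - 28) - 453))*4 = (666/(-14*(-27) - 453))*4 = (666/(378 - 453))*4 = (666/(-75))*4 = (666*(-1/75))*4 = -222/25*4 = -888/25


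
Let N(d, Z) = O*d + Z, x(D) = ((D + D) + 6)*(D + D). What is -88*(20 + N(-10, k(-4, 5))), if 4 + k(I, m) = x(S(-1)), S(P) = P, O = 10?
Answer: 8096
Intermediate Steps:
x(D) = 2*D*(6 + 2*D) (x(D) = (2*D + 6)*(2*D) = (6 + 2*D)*(2*D) = 2*D*(6 + 2*D))
k(I, m) = -12 (k(I, m) = -4 + 4*(-1)*(3 - 1) = -4 + 4*(-1)*2 = -4 - 8 = -12)
N(d, Z) = Z + 10*d (N(d, Z) = 10*d + Z = Z + 10*d)
-88*(20 + N(-10, k(-4, 5))) = -88*(20 + (-12 + 10*(-10))) = -88*(20 + (-12 - 100)) = -88*(20 - 112) = -88*(-92) = 8096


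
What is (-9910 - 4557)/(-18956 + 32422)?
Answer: -14467/13466 ≈ -1.0743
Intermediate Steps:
(-9910 - 4557)/(-18956 + 32422) = -14467/13466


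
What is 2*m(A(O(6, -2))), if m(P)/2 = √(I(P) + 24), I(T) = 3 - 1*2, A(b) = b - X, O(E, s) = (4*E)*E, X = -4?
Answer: 20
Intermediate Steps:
O(E, s) = 4*E²
A(b) = 4 + b (A(b) = b - 1*(-4) = b + 4 = 4 + b)
I(T) = 1 (I(T) = 3 - 2 = 1)
m(P) = 10 (m(P) = 2*√(1 + 24) = 2*√25 = 2*5 = 10)
2*m(A(O(6, -2))) = 2*10 = 20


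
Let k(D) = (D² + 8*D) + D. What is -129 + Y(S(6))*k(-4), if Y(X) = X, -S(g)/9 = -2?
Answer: -489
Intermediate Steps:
S(g) = 18 (S(g) = -9*(-2) = 18)
k(D) = D² + 9*D
-129 + Y(S(6))*k(-4) = -129 + 18*(-4*(9 - 4)) = -129 + 18*(-4*5) = -129 + 18*(-20) = -129 - 360 = -489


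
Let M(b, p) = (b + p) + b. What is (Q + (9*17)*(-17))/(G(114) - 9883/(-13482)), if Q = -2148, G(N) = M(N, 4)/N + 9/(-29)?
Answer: -35278335918/18257927 ≈ -1932.2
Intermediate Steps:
M(b, p) = p + 2*b
G(N) = -9/29 + (4 + 2*N)/N (G(N) = (4 + 2*N)/N + 9/(-29) = (4 + 2*N)/N + 9*(-1/29) = (4 + 2*N)/N - 9/29 = -9/29 + (4 + 2*N)/N)
(Q + (9*17)*(-17))/(G(114) - 9883/(-13482)) = (-2148 + (9*17)*(-17))/((49/29 + 4/114) - 9883/(-13482)) = (-2148 + 153*(-17))/((49/29 + 4*(1/114)) - 9883*(-1/13482)) = (-2148 - 2601)/((49/29 + 2/57) + 9883/13482) = -4749/(2851/1653 + 9883/13482) = -4749/18257927/7428582 = -4749*7428582/18257927 = -35278335918/18257927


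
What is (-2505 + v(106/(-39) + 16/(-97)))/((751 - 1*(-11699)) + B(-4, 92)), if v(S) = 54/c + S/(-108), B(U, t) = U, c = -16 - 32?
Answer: -2047803097/10169975088 ≈ -0.20136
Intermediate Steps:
c = -48
v(S) = -9/8 - S/108 (v(S) = 54/(-48) + S/(-108) = 54*(-1/48) + S*(-1/108) = -9/8 - S/108)
(-2505 + v(106/(-39) + 16/(-97)))/((751 - 1*(-11699)) + B(-4, 92)) = (-2505 + (-9/8 - (106/(-39) + 16/(-97))/108))/((751 - 1*(-11699)) - 4) = (-2505 + (-9/8 - (106*(-1/39) + 16*(-1/97))/108))/((751 + 11699) - 4) = (-2505 + (-9/8 - (-106/39 - 16/97)/108))/(12450 - 4) = (-2505 + (-9/8 - 1/108*(-10906/3783)))/12446 = (-2505 + (-9/8 + 5453/204282))*(1/12446) = (-2505 - 897457/817128)*(1/12446) = -2047803097/817128*1/12446 = -2047803097/10169975088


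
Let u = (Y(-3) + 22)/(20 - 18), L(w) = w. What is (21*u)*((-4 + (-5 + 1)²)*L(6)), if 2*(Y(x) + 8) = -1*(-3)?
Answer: 11718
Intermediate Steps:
Y(x) = -13/2 (Y(x) = -8 + (-1*(-3))/2 = -8 + (½)*3 = -8 + 3/2 = -13/2)
u = 31/4 (u = (-13/2 + 22)/(20 - 18) = (31/2)/2 = (31/2)*(½) = 31/4 ≈ 7.7500)
(21*u)*((-4 + (-5 + 1)²)*L(6)) = (21*(31/4))*((-4 + (-5 + 1)²)*6) = 651*((-4 + (-4)²)*6)/4 = 651*((-4 + 16)*6)/4 = 651*(12*6)/4 = (651/4)*72 = 11718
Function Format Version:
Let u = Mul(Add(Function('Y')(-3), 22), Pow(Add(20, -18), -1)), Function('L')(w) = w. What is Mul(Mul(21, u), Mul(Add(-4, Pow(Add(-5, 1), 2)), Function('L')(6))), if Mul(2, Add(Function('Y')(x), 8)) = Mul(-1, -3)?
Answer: 11718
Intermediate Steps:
Function('Y')(x) = Rational(-13, 2) (Function('Y')(x) = Add(-8, Mul(Rational(1, 2), Mul(-1, -3))) = Add(-8, Mul(Rational(1, 2), 3)) = Add(-8, Rational(3, 2)) = Rational(-13, 2))
u = Rational(31, 4) (u = Mul(Add(Rational(-13, 2), 22), Pow(Add(20, -18), -1)) = Mul(Rational(31, 2), Pow(2, -1)) = Mul(Rational(31, 2), Rational(1, 2)) = Rational(31, 4) ≈ 7.7500)
Mul(Mul(21, u), Mul(Add(-4, Pow(Add(-5, 1), 2)), Function('L')(6))) = Mul(Mul(21, Rational(31, 4)), Mul(Add(-4, Pow(Add(-5, 1), 2)), 6)) = Mul(Rational(651, 4), Mul(Add(-4, Pow(-4, 2)), 6)) = Mul(Rational(651, 4), Mul(Add(-4, 16), 6)) = Mul(Rational(651, 4), Mul(12, 6)) = Mul(Rational(651, 4), 72) = 11718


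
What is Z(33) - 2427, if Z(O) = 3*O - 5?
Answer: -2333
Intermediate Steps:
Z(O) = -5 + 3*O
Z(33) - 2427 = (-5 + 3*33) - 2427 = (-5 + 99) - 2427 = 94 - 2427 = -2333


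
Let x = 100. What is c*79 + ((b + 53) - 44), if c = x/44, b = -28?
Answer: 1766/11 ≈ 160.55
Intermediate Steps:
c = 25/11 (c = 100/44 = 100*(1/44) = 25/11 ≈ 2.2727)
c*79 + ((b + 53) - 44) = (25/11)*79 + ((-28 + 53) - 44) = 1975/11 + (25 - 44) = 1975/11 - 19 = 1766/11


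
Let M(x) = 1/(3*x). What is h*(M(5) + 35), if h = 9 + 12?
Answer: 3682/5 ≈ 736.40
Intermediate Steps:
M(x) = 1/(3*x)
h = 21
h*(M(5) + 35) = 21*((⅓)/5 + 35) = 21*((⅓)*(⅕) + 35) = 21*(1/15 + 35) = 21*(526/15) = 3682/5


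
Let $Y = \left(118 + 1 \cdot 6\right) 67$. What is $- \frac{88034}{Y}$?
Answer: $- \frac{44017}{4154} \approx -10.596$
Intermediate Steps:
$Y = 8308$ ($Y = \left(118 + 6\right) 67 = 124 \cdot 67 = 8308$)
$- \frac{88034}{Y} = - \frac{88034}{8308} = \left(-88034\right) \frac{1}{8308} = - \frac{44017}{4154}$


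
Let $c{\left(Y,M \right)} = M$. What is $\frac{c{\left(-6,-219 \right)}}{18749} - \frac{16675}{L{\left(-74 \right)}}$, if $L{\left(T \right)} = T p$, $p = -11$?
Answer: $- \frac{312817841}{15261686} \approx -20.497$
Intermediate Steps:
$L{\left(T \right)} = - 11 T$ ($L{\left(T \right)} = T \left(-11\right) = - 11 T$)
$\frac{c{\left(-6,-219 \right)}}{18749} - \frac{16675}{L{\left(-74 \right)}} = - \frac{219}{18749} - \frac{16675}{\left(-11\right) \left(-74\right)} = \left(-219\right) \frac{1}{18749} - \frac{16675}{814} = - \frac{219}{18749} - \frac{16675}{814} = - \frac{312817841}{15261686}$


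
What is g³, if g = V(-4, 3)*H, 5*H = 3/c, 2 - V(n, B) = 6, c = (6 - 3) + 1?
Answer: -27/125 ≈ -0.21600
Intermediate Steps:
c = 4 (c = 3 + 1 = 4)
V(n, B) = -4 (V(n, B) = 2 - 1*6 = 2 - 6 = -4)
H = 3/20 (H = (3/4)/5 = (3*(¼))/5 = (⅕)*(¾) = 3/20 ≈ 0.15000)
g = -⅗ (g = -4*3/20 = -⅗ ≈ -0.60000)
g³ = (-⅗)³ = -27/125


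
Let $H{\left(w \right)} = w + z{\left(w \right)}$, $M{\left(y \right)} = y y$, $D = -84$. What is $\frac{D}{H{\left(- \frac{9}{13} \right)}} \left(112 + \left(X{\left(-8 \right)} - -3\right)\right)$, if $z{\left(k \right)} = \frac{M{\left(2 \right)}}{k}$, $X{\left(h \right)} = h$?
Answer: $\frac{1051596}{757} \approx 1389.2$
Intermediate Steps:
$M{\left(y \right)} = y^{2}$
$z{\left(k \right)} = \frac{4}{k}$ ($z{\left(k \right)} = \frac{2^{2}}{k} = \frac{4}{k}$)
$H{\left(w \right)} = w + \frac{4}{w}$
$\frac{D}{H{\left(- \frac{9}{13} \right)}} \left(112 + \left(X{\left(-8 \right)} - -3\right)\right) = - \frac{84}{- \frac{9}{13} + \frac{4}{\left(-9\right) \frac{1}{13}}} \left(112 - 5\right) = - \frac{84}{\left(-9\right) \frac{1}{13} + \frac{4}{\left(-9\right) \frac{1}{13}}} \left(112 + \left(-8 + 3\right)\right) = - \frac{84}{- \frac{9}{13} + \frac{4}{- \frac{9}{13}}} \left(112 - 5\right) = - \frac{84}{- \frac{9}{13} + 4 \left(- \frac{13}{9}\right)} 107 = - \frac{84}{- \frac{9}{13} - \frac{52}{9}} \cdot 107 = - \frac{84}{- \frac{757}{117}} \cdot 107 = \left(-84\right) \left(- \frac{117}{757}\right) 107 = \frac{9828}{757} \cdot 107 = \frac{1051596}{757}$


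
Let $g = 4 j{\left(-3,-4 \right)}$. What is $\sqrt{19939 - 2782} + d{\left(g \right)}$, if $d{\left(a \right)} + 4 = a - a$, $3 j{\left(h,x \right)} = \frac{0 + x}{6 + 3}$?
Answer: $-4 + \sqrt{17157} \approx 126.98$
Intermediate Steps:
$j{\left(h,x \right)} = \frac{x}{27}$ ($j{\left(h,x \right)} = \frac{\left(0 + x\right) \frac{1}{6 + 3}}{3} = \frac{x \frac{1}{9}}{3} = \frac{\frac{1}{9} x}{3} = \frac{x}{27}$)
$g = - \frac{16}{27}$ ($g = 4 \cdot \frac{1}{27} \left(-4\right) = 4 \left(- \frac{4}{27}\right) = - \frac{16}{27} \approx -0.59259$)
$d{\left(a \right)} = -4$ ($d{\left(a \right)} = -4 + \left(a - a\right) = -4 + 0 = -4$)
$\sqrt{19939 - 2782} + d{\left(g \right)} = \sqrt{19939 - 2782} - 4 = \sqrt{17157} - 4 = -4 + \sqrt{17157}$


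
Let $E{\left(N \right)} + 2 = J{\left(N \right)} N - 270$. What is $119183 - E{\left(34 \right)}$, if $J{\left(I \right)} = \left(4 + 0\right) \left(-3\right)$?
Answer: $119863$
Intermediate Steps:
$J{\left(I \right)} = -12$ ($J{\left(I \right)} = 4 \left(-3\right) = -12$)
$E{\left(N \right)} = -272 - 12 N$ ($E{\left(N \right)} = -2 - \left(270 + 12 N\right) = -272 - 12 N$)
$119183 - E{\left(34 \right)} = 119183 - \left(-272 - 408\right) = 119183 - -680 = 119183 + 680 = 119863$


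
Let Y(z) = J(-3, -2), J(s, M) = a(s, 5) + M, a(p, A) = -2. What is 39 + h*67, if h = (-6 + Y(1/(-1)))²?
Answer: 6739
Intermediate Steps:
J(s, M) = -2 + M
Y(z) = -4 (Y(z) = -2 - 2 = -4)
h = 100 (h = (-6 - 4)² = (-10)² = 100)
39 + h*67 = 39 + 100*67 = 39 + 6700 = 6739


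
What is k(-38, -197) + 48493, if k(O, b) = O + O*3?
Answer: 48341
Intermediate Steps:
k(O, b) = 4*O (k(O, b) = O + 3*O = 4*O)
k(-38, -197) + 48493 = 4*(-38) + 48493 = -152 + 48493 = 48341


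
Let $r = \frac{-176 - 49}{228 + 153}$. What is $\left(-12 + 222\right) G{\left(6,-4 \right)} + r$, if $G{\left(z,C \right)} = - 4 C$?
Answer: $\frac{426645}{127} \approx 3359.4$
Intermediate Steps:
$r = - \frac{75}{127}$ ($r = - \frac{225}{381} = \left(-225\right) \frac{1}{381} = - \frac{75}{127} \approx -0.59055$)
$\left(-12 + 222\right) G{\left(6,-4 \right)} + r = \left(-12 + 222\right) \left(\left(-4\right) \left(-4\right)\right) - \frac{75}{127} = 210 \cdot 16 - \frac{75}{127} = 3360 - \frac{75}{127} = \frac{426645}{127}$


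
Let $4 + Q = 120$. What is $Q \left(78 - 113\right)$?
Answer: $-4060$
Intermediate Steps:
$Q = 116$ ($Q = -4 + 120 = 116$)
$Q \left(78 - 113\right) = 116 \left(78 - 113\right) = 116 \left(-35\right) = -4060$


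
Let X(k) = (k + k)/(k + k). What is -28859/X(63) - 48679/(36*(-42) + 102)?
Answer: -40642511/1410 ≈ -28824.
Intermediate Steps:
X(k) = 1 (X(k) = (2*k)/((2*k)) = (2*k)*(1/(2*k)) = 1)
-28859/X(63) - 48679/(36*(-42) + 102) = -28859/1 - 48679/(36*(-42) + 102) = -28859*1 - 48679/(-1512 + 102) = -28859 - 48679/(-1410) = -28859 - 48679*(-1/1410) = -28859 + 48679/1410 = -40642511/1410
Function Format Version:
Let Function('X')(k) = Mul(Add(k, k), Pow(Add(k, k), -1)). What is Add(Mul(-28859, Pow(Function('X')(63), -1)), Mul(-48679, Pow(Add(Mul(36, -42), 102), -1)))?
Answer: Rational(-40642511, 1410) ≈ -28824.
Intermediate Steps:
Function('X')(k) = 1 (Function('X')(k) = Mul(Mul(2, k), Pow(Mul(2, k), -1)) = Mul(Mul(2, k), Mul(Rational(1, 2), Pow(k, -1))) = 1)
Add(Mul(-28859, Pow(Function('X')(63), -1)), Mul(-48679, Pow(Add(Mul(36, -42), 102), -1))) = Add(Mul(-28859, Pow(1, -1)), Mul(-48679, Pow(Add(Mul(36, -42), 102), -1))) = Add(Mul(-28859, 1), Mul(-48679, Pow(Add(-1512, 102), -1))) = Add(-28859, Mul(-48679, Pow(-1410, -1))) = Add(-28859, Mul(-48679, Rational(-1, 1410))) = Add(-28859, Rational(48679, 1410)) = Rational(-40642511, 1410)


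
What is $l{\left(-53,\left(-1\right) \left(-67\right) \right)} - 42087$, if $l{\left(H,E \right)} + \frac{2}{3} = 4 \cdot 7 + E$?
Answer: $- \frac{125978}{3} \approx -41993.0$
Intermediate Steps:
$l{\left(H,E \right)} = \frac{82}{3} + E$ ($l{\left(H,E \right)} = - \frac{2}{3} + \left(4 \cdot 7 + E\right) = - \frac{2}{3} + \left(28 + E\right) = \frac{82}{3} + E$)
$l{\left(-53,\left(-1\right) \left(-67\right) \right)} - 42087 = \left(\frac{82}{3} - -67\right) - 42087 = \left(\frac{82}{3} + 67\right) - 42087 = \frac{283}{3} - 42087 = - \frac{125978}{3}$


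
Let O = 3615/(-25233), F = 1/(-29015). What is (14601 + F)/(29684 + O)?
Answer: 3563303445754/7244201714785 ≈ 0.49188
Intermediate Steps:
F = -1/29015 ≈ -3.4465e-5
O = -1205/8411 (O = 3615*(-1/25233) = -1205/8411 ≈ -0.14326)
(14601 + F)/(29684 + O) = (14601 - 1/29015)/(29684 - 1205/8411) = 423648014/(29015*(249670919/8411)) = (423648014/29015)*(8411/249670919) = 3563303445754/7244201714785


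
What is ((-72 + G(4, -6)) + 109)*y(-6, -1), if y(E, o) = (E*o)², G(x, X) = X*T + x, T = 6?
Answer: 180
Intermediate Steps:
G(x, X) = x + 6*X (G(x, X) = X*6 + x = 6*X + x = x + 6*X)
y(E, o) = E²*o²
((-72 + G(4, -6)) + 109)*y(-6, -1) = ((-72 + (4 + 6*(-6))) + 109)*((-6)²*(-1)²) = ((-72 + (4 - 36)) + 109)*(36*1) = ((-72 - 32) + 109)*36 = (-104 + 109)*36 = 5*36 = 180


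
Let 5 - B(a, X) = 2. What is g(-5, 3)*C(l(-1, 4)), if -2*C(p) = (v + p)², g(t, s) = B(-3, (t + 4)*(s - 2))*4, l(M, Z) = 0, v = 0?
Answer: 0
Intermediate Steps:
B(a, X) = 3 (B(a, X) = 5 - 1*2 = 5 - 2 = 3)
g(t, s) = 12 (g(t, s) = 3*4 = 12)
C(p) = -p²/2 (C(p) = -(0 + p)²/2 = -p²/2)
g(-5, 3)*C(l(-1, 4)) = 12*(-½*0²) = 12*(-½*0) = 12*0 = 0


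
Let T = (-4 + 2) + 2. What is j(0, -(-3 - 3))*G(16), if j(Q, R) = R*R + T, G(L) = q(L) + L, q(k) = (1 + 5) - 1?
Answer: 756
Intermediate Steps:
q(k) = 5 (q(k) = 6 - 1 = 5)
T = 0 (T = -2 + 2 = 0)
G(L) = 5 + L
j(Q, R) = R**2 (j(Q, R) = R*R + 0 = R**2 + 0 = R**2)
j(0, -(-3 - 3))*G(16) = (-(-3 - 3))**2*(5 + 16) = (-1*(-6))**2*21 = 6**2*21 = 36*21 = 756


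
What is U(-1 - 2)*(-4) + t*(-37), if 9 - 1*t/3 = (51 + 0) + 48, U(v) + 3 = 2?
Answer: 9994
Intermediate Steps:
U(v) = -1 (U(v) = -3 + 2 = -1)
t = -270 (t = 27 - 3*((51 + 0) + 48) = 27 - 3*(51 + 48) = 27 - 3*99 = 27 - 297 = -270)
U(-1 - 2)*(-4) + t*(-37) = -1*(-4) - 270*(-37) = 4 + 9990 = 9994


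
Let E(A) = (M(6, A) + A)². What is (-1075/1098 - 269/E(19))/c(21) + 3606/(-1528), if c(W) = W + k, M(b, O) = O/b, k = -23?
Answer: -5923250273/3709701702 ≈ -1.5967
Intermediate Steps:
c(W) = -23 + W (c(W) = W - 23 = -23 + W)
E(A) = 49*A²/36 (E(A) = (A/6 + A)² = (7*A/6)² = 49*A²/36)
(-1075/1098 - 269/E(19))/c(21) + 3606/(-1528) = (-1075/1098 - 269/((49/36)*19²))/(-23 + 21) + 3606/(-1528) = (-1075*1/1098 - 269/((49/36)*361))/(-2) + 3606*(-1/1528) = (-1075/1098 - 269/17689/36)*(-½) - 1803/764 = (-1075/1098 - 269*36/17689)*(-½) - 1803/764 = (-1075/1098 - 9684/17689)*(-½) - 1803/764 = -29648707/19422522*(-½) - 1803/764 = 29648707/38845044 - 1803/764 = -5923250273/3709701702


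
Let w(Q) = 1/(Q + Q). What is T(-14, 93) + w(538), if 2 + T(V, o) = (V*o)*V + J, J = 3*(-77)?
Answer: 19362621/1076 ≈ 17995.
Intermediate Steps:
w(Q) = 1/(2*Q)
J = -231
T(V, o) = -233 + o*V² (T(V, o) = -2 + ((V*o)*V - 231) = -2 + (o*V² - 231) = -2 + (-231 + o*V²) = -233 + o*V²)
T(-14, 93) + w(538) = (-233 + 93*(-14)²) + (½)/538 = (-233 + 93*196) + (½)*(1/538) = (-233 + 18228) + 1/1076 = 17995 + 1/1076 = 19362621/1076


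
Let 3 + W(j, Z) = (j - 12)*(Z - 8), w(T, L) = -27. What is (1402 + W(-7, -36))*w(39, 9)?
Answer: -60345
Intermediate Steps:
W(j, Z) = -3 + (-12 + j)*(-8 + Z) (W(j, Z) = -3 + (j - 12)*(Z - 8) = -3 + (-12 + j)*(-8 + Z))
(1402 + W(-7, -36))*w(39, 9) = (1402 + (93 - 12*(-36) - 8*(-7) - 36*(-7)))*(-27) = (1402 + (93 + 432 + 56 + 252))*(-27) = (1402 + 833)*(-27) = 2235*(-27) = -60345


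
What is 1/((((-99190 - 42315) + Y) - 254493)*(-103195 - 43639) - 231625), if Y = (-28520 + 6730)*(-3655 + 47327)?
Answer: 1/139787271360627 ≈ 7.1537e-15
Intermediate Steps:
Y = -951612880 (Y = -21790*43672 = -951612880)
1/((((-99190 - 42315) + Y) - 254493)*(-103195 - 43639) - 231625) = 1/((((-99190 - 42315) - 951612880) - 254493)*(-103195 - 43639) - 231625) = 1/(((-141505 - 951612880) - 254493)*(-146834) - 231625) = 1/((-951754385 - 254493)*(-146834) - 231625) = 1/(-952008878*(-146834) - 231625) = 1/(139787271592252 - 231625) = 1/139787271360627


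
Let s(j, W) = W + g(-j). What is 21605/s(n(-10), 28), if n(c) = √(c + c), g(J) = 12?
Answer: 4321/8 ≈ 540.13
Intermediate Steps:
n(c) = √2*√c (n(c) = √(2*c) = √2*√c)
s(j, W) = 12 + W (s(j, W) = W + 12 = 12 + W)
21605/s(n(-10), 28) = 21605/(12 + 28) = 21605/40 = 21605*(1/40) = 4321/8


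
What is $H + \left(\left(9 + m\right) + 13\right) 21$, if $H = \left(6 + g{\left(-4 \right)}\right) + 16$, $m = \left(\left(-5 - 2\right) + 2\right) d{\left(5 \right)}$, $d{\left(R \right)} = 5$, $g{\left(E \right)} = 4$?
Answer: $-37$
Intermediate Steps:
$m = -25$ ($m = \left(\left(-5 - 2\right) + 2\right) 5 = \left(-7 + 2\right) 5 = \left(-5\right) 5 = -25$)
$H = 26$ ($H = \left(6 + 4\right) + 16 = 10 + 16 = 26$)
$H + \left(\left(9 + m\right) + 13\right) 21 = 26 + \left(\left(9 - 25\right) + 13\right) 21 = 26 + \left(-16 + 13\right) 21 = 26 - 63 = -37$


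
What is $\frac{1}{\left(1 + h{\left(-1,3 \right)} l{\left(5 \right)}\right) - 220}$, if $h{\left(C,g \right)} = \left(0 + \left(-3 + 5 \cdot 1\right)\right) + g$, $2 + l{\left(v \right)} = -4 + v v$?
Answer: $- \frac{1}{124} \approx -0.0080645$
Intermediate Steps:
$l{\left(v \right)} = -6 + v^{2}$ ($l{\left(v \right)} = -2 + \left(-4 + v v\right) = -2 + \left(-4 + v^{2}\right) = -6 + v^{2}$)
$h{\left(C,g \right)} = 2 + g$ ($h{\left(C,g \right)} = \left(0 + \left(-3 + 5\right)\right) + g = \left(0 + 2\right) + g = 2 + g$)
$\frac{1}{\left(1 + h{\left(-1,3 \right)} l{\left(5 \right)}\right) - 220} = \frac{1}{\left(1 + \left(2 + 3\right) \left(-6 + 5^{2}\right)\right) - 220} = \frac{1}{\left(1 + 5 \left(-6 + 25\right)\right) - 220} = \frac{1}{\left(1 + 5 \cdot 19\right) - 220} = \frac{1}{\left(1 + 95\right) - 220} = \frac{1}{96 - 220} = \frac{1}{-124} = - \frac{1}{124}$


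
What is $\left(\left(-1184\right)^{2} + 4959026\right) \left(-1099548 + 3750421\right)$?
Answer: $16861890349986$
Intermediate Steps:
$\left(\left(-1184\right)^{2} + 4959026\right) \left(-1099548 + 3750421\right) = \left(1401856 + 4959026\right) 2650873 = 6360882 \cdot 2650873 = 16861890349986$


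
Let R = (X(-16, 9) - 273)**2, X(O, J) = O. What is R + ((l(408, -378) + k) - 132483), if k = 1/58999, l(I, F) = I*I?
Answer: 6932500499/58999 ≈ 1.1750e+5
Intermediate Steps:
l(I, F) = I**2
k = 1/58999 ≈ 1.6949e-5
R = 83521 (R = (-16 - 273)**2 = (-289)**2 = 83521)
R + ((l(408, -378) + k) - 132483) = 83521 + ((408**2 + 1/58999) - 132483) = 83521 + ((166464 + 1/58999) - 132483) = 83521 + (9821209537/58999 - 132483) = 83521 + 2004845020/58999 = 6932500499/58999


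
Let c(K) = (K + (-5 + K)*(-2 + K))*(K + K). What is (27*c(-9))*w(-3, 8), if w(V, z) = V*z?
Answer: 1691280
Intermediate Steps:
c(K) = 2*K*(K + (-5 + K)*(-2 + K)) (c(K) = (K + (-5 + K)*(-2 + K))*(2*K) = 2*K*(K + (-5 + K)*(-2 + K)))
(27*c(-9))*w(-3, 8) = (27*(2*(-9)*(10 + (-9)² - 6*(-9))))*(-3*8) = (27*(2*(-9)*(10 + 81 + 54)))*(-24) = (27*(2*(-9)*145))*(-24) = (27*(-2610))*(-24) = -70470*(-24) = 1691280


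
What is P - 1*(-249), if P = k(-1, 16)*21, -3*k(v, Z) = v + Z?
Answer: 144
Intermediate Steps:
k(v, Z) = -Z/3 - v/3 (k(v, Z) = -(v + Z)/3 = -(Z + v)/3 = -Z/3 - v/3)
P = -105 (P = (-⅓*16 - ⅓*(-1))*21 = (-16/3 + ⅓)*21 = -5*21 = -105)
P - 1*(-249) = -105 - 1*(-249) = -105 + 249 = 144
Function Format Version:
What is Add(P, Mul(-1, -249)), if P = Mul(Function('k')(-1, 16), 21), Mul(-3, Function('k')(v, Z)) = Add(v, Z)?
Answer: 144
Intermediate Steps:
Function('k')(v, Z) = Add(Mul(Rational(-1, 3), Z), Mul(Rational(-1, 3), v)) (Function('k')(v, Z) = Mul(Rational(-1, 3), Add(v, Z)) = Mul(Rational(-1, 3), Add(Z, v)) = Add(Mul(Rational(-1, 3), Z), Mul(Rational(-1, 3), v)))
P = -105 (P = Mul(Add(Mul(Rational(-1, 3), 16), Mul(Rational(-1, 3), -1)), 21) = Mul(Add(Rational(-16, 3), Rational(1, 3)), 21) = Mul(-5, 21) = -105)
Add(P, Mul(-1, -249)) = Add(-105, Mul(-1, -249)) = Add(-105, 249) = 144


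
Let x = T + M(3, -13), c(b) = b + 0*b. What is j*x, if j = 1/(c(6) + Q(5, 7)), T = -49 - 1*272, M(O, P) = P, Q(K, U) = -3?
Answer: -334/3 ≈ -111.33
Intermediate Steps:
c(b) = b (c(b) = b + 0 = b)
T = -321 (T = -49 - 272 = -321)
x = -334 (x = -321 - 13 = -334)
j = ⅓ (j = 1/(6 - 3) = 1/3 = ⅓ ≈ 0.33333)
j*x = (⅓)*(-334) = -334/3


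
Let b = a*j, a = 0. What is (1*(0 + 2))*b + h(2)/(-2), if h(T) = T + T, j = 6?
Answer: -2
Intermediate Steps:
h(T) = 2*T
b = 0 (b = 0*6 = 0)
(1*(0 + 2))*b + h(2)/(-2) = (1*(0 + 2))*0 + (2*2)/(-2) = (1*2)*0 + 4*(-½) = 2*0 - 2 = 0 - 2 = -2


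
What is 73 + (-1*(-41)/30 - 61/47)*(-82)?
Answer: 47488/705 ≈ 67.359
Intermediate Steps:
73 + (-1*(-41)/30 - 61/47)*(-82) = 73 + (41*(1/30) - 61*1/47)*(-82) = 73 + (41/30 - 61/47)*(-82) = 73 + (97/1410)*(-82) = 73 - 3977/705 = 47488/705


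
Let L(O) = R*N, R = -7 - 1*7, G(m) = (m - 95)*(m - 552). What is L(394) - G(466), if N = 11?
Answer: 31752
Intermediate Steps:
G(m) = (-552 + m)*(-95 + m) (G(m) = (-95 + m)*(-552 + m) = (-552 + m)*(-95 + m))
R = -14 (R = -7 - 7 = -14)
L(O) = -154 (L(O) = -14*11 = -154)
L(394) - G(466) = -154 - (52440 + 466² - 647*466) = -154 - (52440 + 217156 - 301502) = -154 - 1*(-31906) = -154 + 31906 = 31752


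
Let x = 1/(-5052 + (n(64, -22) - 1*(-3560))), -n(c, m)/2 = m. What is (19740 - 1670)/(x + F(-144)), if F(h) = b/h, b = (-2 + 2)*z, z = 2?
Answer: -26165360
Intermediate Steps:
n(c, m) = -2*m
b = 0 (b = (-2 + 2)*2 = 0*2 = 0)
F(h) = 0 (F(h) = 0/h = 0)
x = -1/1448 (x = 1/(-5052 + (-2*(-22) - 1*(-3560))) = 1/(-5052 + (44 + 3560)) = 1/(-5052 + 3604) = 1/(-1448) = -1/1448 ≈ -0.00069061)
(19740 - 1670)/(x + F(-144)) = (19740 - 1670)/(-1/1448 + 0) = 18070/(-1/1448) = 18070*(-1448) = -26165360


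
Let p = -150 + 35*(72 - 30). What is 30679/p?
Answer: 2789/120 ≈ 23.242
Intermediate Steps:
p = 1320 (p = -150 + 35*42 = -150 + 1470 = 1320)
30679/p = 30679/1320 = 30679*(1/1320) = 2789/120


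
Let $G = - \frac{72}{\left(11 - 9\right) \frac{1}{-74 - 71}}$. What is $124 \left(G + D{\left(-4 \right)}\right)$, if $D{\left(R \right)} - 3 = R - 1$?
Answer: $647032$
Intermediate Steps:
$G = 5220$ ($G = - \frac{72}{2 \frac{1}{-145}} = - \frac{72}{2 \left(- \frac{1}{145}\right)} = - \frac{72}{- \frac{2}{145}} = \left(-72\right) \left(- \frac{145}{2}\right) = 5220$)
$D{\left(R \right)} = 2 + R$ ($D{\left(R \right)} = 3 + \left(R - 1\right) = 3 + \left(-1 + R\right) = 2 + R$)
$124 \left(G + D{\left(-4 \right)}\right) = 124 \left(5220 + \left(2 - 4\right)\right) = 124 \left(5220 - 2\right) = 124 \cdot 5218 = 647032$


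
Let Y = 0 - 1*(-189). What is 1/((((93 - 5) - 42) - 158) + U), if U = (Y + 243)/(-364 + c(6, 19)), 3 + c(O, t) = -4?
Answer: -371/41984 ≈ -0.0088367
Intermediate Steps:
c(O, t) = -7 (c(O, t) = -3 - 4 = -7)
Y = 189 (Y = 0 + 189 = 189)
U = -432/371 (U = (189 + 243)/(-364 - 7) = 432/(-371) = 432*(-1/371) = -432/371 ≈ -1.1644)
1/((((93 - 5) - 42) - 158) + U) = 1/((((93 - 5) - 42) - 158) - 432/371) = 1/(((88 - 42) - 158) - 432/371) = 1/((46 - 158) - 432/371) = 1/(-112 - 432/371) = 1/(-41984/371) = -371/41984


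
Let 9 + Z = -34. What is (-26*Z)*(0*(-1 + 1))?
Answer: 0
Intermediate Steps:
Z = -43 (Z = -9 - 34 = -43)
(-26*Z)*(0*(-1 + 1)) = (-26*(-43))*(0*(-1 + 1)) = 1118*(0*0) = 1118*0 = 0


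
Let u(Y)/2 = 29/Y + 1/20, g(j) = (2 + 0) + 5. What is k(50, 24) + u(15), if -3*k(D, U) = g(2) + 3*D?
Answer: -1451/30 ≈ -48.367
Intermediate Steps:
g(j) = 7 (g(j) = 2 + 5 = 7)
k(D, U) = -7/3 - D (k(D, U) = -(7 + 3*D)/3 = -7/3 - D)
u(Y) = ⅒ + 58/Y (u(Y) = 2*(29/Y + 1/20) = 2*(1/20 + 29/Y) = ⅒ + 58/Y)
k(50, 24) + u(15) = (-7/3 - 1*50) + (⅒)*(580 + 15)/15 = (-7/3 - 50) + (⅒)*(1/15)*595 = -157/3 + 119/30 = -1451/30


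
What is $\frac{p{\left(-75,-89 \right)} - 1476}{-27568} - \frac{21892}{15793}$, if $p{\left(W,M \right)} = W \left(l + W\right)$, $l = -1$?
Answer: $- \frac{41889268}{27211339} \approx -1.5394$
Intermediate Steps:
$p{\left(W,M \right)} = W \left(-1 + W\right)$
$\frac{p{\left(-75,-89 \right)} - 1476}{-27568} - \frac{21892}{15793} = \frac{- 75 \left(-1 - 75\right) - 1476}{-27568} - \frac{21892}{15793} = \left(\left(-75\right) \left(-76\right) - 1476\right) \left(- \frac{1}{27568}\right) - \frac{21892}{15793} = \left(5700 - 1476\right) \left(- \frac{1}{27568}\right) - \frac{21892}{15793} = 4224 \left(- \frac{1}{27568}\right) - \frac{21892}{15793} = - \frac{264}{1723} - \frac{21892}{15793} = - \frac{41889268}{27211339}$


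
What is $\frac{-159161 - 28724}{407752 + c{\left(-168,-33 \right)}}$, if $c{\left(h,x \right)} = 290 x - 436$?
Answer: $- \frac{187885}{397746} \approx -0.47237$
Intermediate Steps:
$c{\left(h,x \right)} = -436 + 290 x$
$\frac{-159161 - 28724}{407752 + c{\left(-168,-33 \right)}} = \frac{-159161 - 28724}{407752 + \left(-436 + 290 \left(-33\right)\right)} = - \frac{187885}{407752 - 10006} = - \frac{187885}{397746}$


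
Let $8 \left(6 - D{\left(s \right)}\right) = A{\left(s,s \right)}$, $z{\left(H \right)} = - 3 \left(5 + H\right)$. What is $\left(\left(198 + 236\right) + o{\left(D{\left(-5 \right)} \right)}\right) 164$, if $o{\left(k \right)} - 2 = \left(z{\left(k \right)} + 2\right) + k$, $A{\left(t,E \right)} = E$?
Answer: $67199$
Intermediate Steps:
$z{\left(H \right)} = -15 - 3 H$
$D{\left(s \right)} = 6 - \frac{s}{8}$
$o{\left(k \right)} = -11 - 2 k$ ($o{\left(k \right)} = 2 + \left(\left(\left(-15 - 3 k\right) + 2\right) + k\right) = 2 - \left(13 + 2 k\right) = -11 - 2 k$)
$\left(\left(198 + 236\right) + o{\left(D{\left(-5 \right)} \right)}\right) 164 = \left(\left(198 + 236\right) - \left(11 + 2 \left(6 - - \frac{5}{8}\right)\right)\right) 164 = \left(434 - \left(11 + 2 \left(6 + \frac{5}{8}\right)\right)\right) 164 = \left(434 - \frac{97}{4}\right) 164 = \frac{1639}{4} \cdot 164 = 67199$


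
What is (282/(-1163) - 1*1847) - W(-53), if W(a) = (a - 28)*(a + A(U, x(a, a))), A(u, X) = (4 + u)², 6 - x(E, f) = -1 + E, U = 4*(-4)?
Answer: 6424130/1163 ≈ 5523.8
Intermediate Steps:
U = -16
x(E, f) = 7 - E (x(E, f) = 6 - (-1 + E) = 6 + (1 - E) = 7 - E)
W(a) = (-28 + a)*(144 + a) (W(a) = (a - 28)*(a + (4 - 16)²) = (-28 + a)*(a + (-12)²) = (-28 + a)*(a + 144) = (-28 + a)*(144 + a))
(282/(-1163) - 1*1847) - W(-53) = (282/(-1163) - 1*1847) - (-4032 + (-53)² + 116*(-53)) = (282*(-1/1163) - 1847) - (-4032 + 2809 - 6148) = (-282/1163 - 1847) - 1*(-7371) = -2148343/1163 + 7371 = 6424130/1163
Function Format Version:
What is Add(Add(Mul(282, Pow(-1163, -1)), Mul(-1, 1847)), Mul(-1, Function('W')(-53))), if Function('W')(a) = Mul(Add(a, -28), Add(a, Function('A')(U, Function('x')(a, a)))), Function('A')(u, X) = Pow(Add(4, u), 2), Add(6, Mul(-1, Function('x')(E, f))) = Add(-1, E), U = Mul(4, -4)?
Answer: Rational(6424130, 1163) ≈ 5523.8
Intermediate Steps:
U = -16
Function('x')(E, f) = Add(7, Mul(-1, E)) (Function('x')(E, f) = Add(6, Mul(-1, Add(-1, E))) = Add(6, Add(1, Mul(-1, E))) = Add(7, Mul(-1, E)))
Function('W')(a) = Mul(Add(-28, a), Add(144, a)) (Function('W')(a) = Mul(Add(a, -28), Add(a, Pow(Add(4, -16), 2))) = Mul(Add(-28, a), Add(a, Pow(-12, 2))) = Mul(Add(-28, a), Add(a, 144)) = Mul(Add(-28, a), Add(144, a)))
Add(Add(Mul(282, Pow(-1163, -1)), Mul(-1, 1847)), Mul(-1, Function('W')(-53))) = Add(Add(Mul(282, Pow(-1163, -1)), Mul(-1, 1847)), Mul(-1, Add(-4032, Pow(-53, 2), Mul(116, -53)))) = Add(Add(Mul(282, Rational(-1, 1163)), -1847), Mul(-1, Add(-4032, 2809, -6148))) = Add(Add(Rational(-282, 1163), -1847), Mul(-1, -7371)) = Add(Rational(-2148343, 1163), 7371) = Rational(6424130, 1163)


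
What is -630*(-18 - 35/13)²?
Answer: -45587430/169 ≈ -2.6975e+5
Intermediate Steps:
-630*(-18 - 35/13)² = -630*(-269/13)² = -630*72361/169 = -45587430/169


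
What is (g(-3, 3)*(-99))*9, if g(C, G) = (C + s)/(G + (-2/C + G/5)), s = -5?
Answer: 13365/8 ≈ 1670.6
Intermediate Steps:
g(C, G) = (-5 + C)/(-2/C + 6*G/5) (g(C, G) = (C - 5)/(G + (-2/C + G/5)) = (-5 + C)/(G + (-2/C + G*(⅕))) = (-5 + C)/(G + (-2/C + G/5)) = (-5 + C)/(-2/C + 6*G/5))
(g(-3, 3)*(-99))*9 = (((5/2)*(-3)*(-5 - 3)/(-5 + 3*(-3)*3))*(-99))*9 = (((5/2)*(-3)*(-8)/(-5 - 27))*(-99))*9 = (((5/2)*(-3)*(-8)/(-32))*(-99))*9 = (((5/2)*(-3)*(-1/32)*(-8))*(-99))*9 = -15/8*(-99)*9 = (1485/8)*9 = 13365/8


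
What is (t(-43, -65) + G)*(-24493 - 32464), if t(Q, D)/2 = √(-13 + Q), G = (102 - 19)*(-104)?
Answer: 491652824 - 227828*I*√14 ≈ 4.9165e+8 - 8.5245e+5*I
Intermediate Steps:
G = -8632 (G = 83*(-104) = -8632)
t(Q, D) = 2*√(-13 + Q)
(t(-43, -65) + G)*(-24493 - 32464) = (2*√(-13 - 43) - 8632)*(-24493 - 32464) = (2*√(-56) - 8632)*(-56957) = (2*(2*I*√14) - 8632)*(-56957) = (4*I*√14 - 8632)*(-56957) = (-8632 + 4*I*√14)*(-56957) = 491652824 - 227828*I*√14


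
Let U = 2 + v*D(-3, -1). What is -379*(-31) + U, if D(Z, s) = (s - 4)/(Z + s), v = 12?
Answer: 11766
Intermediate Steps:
D(Z, s) = (-4 + s)/(Z + s)
U = 17 (U = 2 + 12*((-4 - 1)/(-3 - 1)) = 2 + 12*(-5/(-4)) = 2 + 12*(-¼*(-5)) = 2 + 12*(5/4) = 2 + 15 = 17)
-379*(-31) + U = -379*(-31) + 17 = 11749 + 17 = 11766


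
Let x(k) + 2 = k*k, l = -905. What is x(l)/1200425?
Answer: 819023/1200425 ≈ 0.68228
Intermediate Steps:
x(k) = -2 + k² (x(k) = -2 + k*k = -2 + k²)
x(l)/1200425 = (-2 + (-905)²)/1200425 = (-2 + 819025)*(1/1200425) = 819023*(1/1200425) = 819023/1200425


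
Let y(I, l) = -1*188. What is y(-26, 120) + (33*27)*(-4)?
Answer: -3752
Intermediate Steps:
y(I, l) = -188
y(-26, 120) + (33*27)*(-4) = -188 + (33*27)*(-4) = -188 + 891*(-4) = -188 - 3564 = -3752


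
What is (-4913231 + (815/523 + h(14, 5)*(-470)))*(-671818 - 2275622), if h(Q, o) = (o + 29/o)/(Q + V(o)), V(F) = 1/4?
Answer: 143912591517097440/9937 ≈ 1.4482e+13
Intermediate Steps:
V(F) = 1/4
h(Q, o) = (o + 29/o)/(1/4 + Q) (h(Q, o) = (o + 29/o)/(Q + 1/4) = (o + 29/o)/(1/4 + Q))
(-4913231 + (815/523 + h(14, 5)*(-470)))*(-671818 - 2275622) = (-4913231 + (815/523 + (4*(29 + 5**2)/(5*(1 + 4*14)))*(-470)))*(-671818 - 2275622) = (-4913231 + (815*(1/523) + (4*(1/5)*(29 + 25)/(1 + 56))*(-470)))*(-2947440) = (-4913231 + (815/523 + (4*(1/5)*54/57)*(-470)))*(-2947440) = (-4913231 + (815/523 + (4*(1/5)*(1/57)*54)*(-470)))*(-2947440) = (-4913231 + (815/523 + (72/95)*(-470)))*(-2947440) = (-4913231 + (815/523 - 6768/19))*(-2947440) = (-4913231 - 3524179/9937)*(-2947440) = -48826300626/9937*(-2947440) = 143912591517097440/9937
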